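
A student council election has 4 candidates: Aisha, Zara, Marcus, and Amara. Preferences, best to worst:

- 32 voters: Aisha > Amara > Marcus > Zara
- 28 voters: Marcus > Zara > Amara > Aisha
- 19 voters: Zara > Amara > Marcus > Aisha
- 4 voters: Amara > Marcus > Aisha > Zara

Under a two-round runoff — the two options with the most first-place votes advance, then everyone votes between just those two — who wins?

Marcus

Round 1 first-place votes: Aisha 32, Zara 19, Marcus 28, Amara 4.
Aisha and Marcus advance.
Runoff: Aisha is preferred to Marcus by 32 voters; Marcus by 51.
Marcus wins the runoff.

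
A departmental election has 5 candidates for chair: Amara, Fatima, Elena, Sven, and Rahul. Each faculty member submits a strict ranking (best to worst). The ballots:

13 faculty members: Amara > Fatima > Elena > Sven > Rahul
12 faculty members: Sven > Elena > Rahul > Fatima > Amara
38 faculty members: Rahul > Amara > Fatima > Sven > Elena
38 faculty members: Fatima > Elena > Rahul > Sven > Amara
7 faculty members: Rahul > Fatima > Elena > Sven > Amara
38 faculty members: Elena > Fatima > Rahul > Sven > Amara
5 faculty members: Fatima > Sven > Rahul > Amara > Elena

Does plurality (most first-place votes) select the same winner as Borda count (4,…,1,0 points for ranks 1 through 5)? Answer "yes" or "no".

Plurality — first-place votes: Amara 13, Fatima 43, Elena 38, Sven 12, Rahul 45. Winner: Rahul.
Borda — scores: Amara 171, Fatima 434, Elena 342, Sven 197, Rahul 366. Winner: Fatima.
The two methods disagree.

no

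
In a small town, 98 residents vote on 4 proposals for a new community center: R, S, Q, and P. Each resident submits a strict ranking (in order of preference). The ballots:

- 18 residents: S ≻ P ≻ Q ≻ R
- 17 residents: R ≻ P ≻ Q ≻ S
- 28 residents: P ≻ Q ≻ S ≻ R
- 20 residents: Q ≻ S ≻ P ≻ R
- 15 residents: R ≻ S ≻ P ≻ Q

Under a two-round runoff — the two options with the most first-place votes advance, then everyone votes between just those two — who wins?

Round 1 first-place votes: R 32, S 18, Q 20, P 28.
R and P advance.
Runoff: R is preferred to P by 32 voters; P by 66.
P wins the runoff.

P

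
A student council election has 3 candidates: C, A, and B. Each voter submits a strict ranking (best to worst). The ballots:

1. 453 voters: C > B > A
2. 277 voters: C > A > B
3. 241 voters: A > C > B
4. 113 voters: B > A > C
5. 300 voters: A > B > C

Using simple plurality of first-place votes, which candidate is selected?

First-place votes: C 730, A 541, B 113.
C has the most first-place votes.

C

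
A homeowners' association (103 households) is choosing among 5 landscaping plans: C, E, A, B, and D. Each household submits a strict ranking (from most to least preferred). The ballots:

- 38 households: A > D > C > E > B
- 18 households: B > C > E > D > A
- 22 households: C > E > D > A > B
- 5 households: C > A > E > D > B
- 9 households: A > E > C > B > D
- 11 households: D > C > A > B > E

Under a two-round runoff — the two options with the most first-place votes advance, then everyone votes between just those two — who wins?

C

Round 1 first-place votes: C 27, E 0, A 47, B 18, D 11.
A and C advance.
Runoff: A is preferred to C by 47 voters; C by 56.
C wins the runoff.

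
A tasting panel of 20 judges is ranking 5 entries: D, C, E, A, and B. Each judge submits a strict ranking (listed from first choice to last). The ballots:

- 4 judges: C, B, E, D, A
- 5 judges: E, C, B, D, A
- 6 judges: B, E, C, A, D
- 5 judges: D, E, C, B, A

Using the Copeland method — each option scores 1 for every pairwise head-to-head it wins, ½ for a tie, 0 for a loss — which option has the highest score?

E

D: beats A; loses to C, E, and B → score 1.
C: beats D, A, and B; loses to E → score 3.
E: beats D, C, and A; ties B → score 3.5.
A: loses to D, C, E, and B → score 0.
B: beats D and A; ties E; loses to C → score 2.5.
E has the best pairwise record.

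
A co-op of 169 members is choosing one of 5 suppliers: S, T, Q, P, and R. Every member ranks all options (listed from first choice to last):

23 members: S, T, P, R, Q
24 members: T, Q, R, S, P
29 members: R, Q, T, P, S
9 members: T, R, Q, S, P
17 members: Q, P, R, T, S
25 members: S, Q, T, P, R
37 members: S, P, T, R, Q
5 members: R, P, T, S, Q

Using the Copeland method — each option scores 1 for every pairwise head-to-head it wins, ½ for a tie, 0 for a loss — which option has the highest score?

S: beats T, Q, P, and R → score 4.
T: beats Q, P, and R; loses to S → score 3.
Q: beats P; loses to S, T, and R → score 1.
P: beats R; loses to S, T, and Q → score 1.
R: beats Q; loses to S, T, and P → score 1.
S has the best pairwise record.

S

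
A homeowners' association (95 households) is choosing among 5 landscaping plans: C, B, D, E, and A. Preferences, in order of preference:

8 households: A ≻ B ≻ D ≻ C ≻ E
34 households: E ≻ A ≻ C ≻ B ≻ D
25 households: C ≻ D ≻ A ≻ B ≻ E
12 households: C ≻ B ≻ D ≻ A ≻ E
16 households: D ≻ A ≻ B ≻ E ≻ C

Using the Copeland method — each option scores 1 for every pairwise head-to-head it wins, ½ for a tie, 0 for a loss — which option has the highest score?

C: beats B and D; loses to E and A → score 2.
B: beats D and E; loses to C and A → score 2.
D: beats E and A; loses to C and B → score 2.
E: beats C; loses to B, D, and A → score 1.
A: beats C, B, and E; loses to D → score 3.
A has the best pairwise record.

A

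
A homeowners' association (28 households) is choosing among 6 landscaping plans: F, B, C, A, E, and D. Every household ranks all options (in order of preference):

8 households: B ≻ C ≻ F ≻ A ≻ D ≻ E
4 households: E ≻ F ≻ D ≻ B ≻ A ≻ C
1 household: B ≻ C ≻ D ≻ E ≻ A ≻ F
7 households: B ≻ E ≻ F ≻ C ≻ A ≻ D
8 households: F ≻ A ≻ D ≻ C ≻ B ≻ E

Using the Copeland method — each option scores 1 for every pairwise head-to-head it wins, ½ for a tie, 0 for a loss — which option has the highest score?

F: beats C, A, E, and D; loses to B → score 4.
B: beats F, C, A, E, and D → score 5.
C: beats A, E, and D; loses to F and B → score 3.
A: beats E and D; loses to F, B, and C → score 2.
E: loses to F, B, C, A, and D → score 0.
D: beats E; loses to F, B, C, and A → score 1.
B has the best pairwise record.

B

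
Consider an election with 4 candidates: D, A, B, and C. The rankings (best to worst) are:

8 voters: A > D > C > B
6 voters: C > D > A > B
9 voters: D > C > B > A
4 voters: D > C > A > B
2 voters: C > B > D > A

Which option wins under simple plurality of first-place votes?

D

First-place votes: D 13, A 8, B 0, C 8.
D has the most first-place votes.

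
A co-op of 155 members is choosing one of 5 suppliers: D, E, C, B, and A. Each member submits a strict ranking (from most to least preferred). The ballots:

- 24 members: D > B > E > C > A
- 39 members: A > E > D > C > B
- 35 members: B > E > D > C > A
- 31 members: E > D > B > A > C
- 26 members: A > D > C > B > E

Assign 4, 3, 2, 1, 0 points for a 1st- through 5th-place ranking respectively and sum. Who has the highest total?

D

D: 24·4 + 39·2 + 35·2 + 31·3 + 26·3 = 415
E: 24·2 + 39·3 + 35·3 + 31·4 + 26·0 = 394
C: 24·1 + 39·1 + 35·1 + 31·0 + 26·2 = 150
B: 24·3 + 39·0 + 35·4 + 31·2 + 26·1 = 300
A: 24·0 + 39·4 + 35·0 + 31·1 + 26·4 = 291
D has the highest Borda score (415).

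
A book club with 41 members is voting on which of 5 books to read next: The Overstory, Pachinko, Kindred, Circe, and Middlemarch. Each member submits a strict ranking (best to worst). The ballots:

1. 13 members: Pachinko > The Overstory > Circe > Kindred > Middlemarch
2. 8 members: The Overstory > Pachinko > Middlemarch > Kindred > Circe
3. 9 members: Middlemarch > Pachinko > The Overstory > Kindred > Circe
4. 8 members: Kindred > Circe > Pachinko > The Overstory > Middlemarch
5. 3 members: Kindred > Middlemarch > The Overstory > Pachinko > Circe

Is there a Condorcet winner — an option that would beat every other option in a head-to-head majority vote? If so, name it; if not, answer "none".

Pachinko vs The Overstory: 30–11 for Pachinko.
Pachinko vs Kindred: 30–11 for Pachinko.
Pachinko vs Circe: 33–8 for Pachinko.
Pachinko vs Middlemarch: 29–12 for Pachinko.
Pachinko beats every other option head-to-head.

Pachinko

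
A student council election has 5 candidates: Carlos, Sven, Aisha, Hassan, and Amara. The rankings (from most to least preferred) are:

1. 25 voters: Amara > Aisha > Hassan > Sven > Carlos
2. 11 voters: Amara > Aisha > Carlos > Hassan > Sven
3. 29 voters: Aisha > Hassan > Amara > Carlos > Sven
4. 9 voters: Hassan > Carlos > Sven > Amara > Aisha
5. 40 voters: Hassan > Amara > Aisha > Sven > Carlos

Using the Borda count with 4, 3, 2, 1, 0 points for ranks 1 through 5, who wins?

Carlos: 25·0 + 11·2 + 29·1 + 9·3 + 40·0 = 78
Sven: 25·1 + 11·0 + 29·0 + 9·2 + 40·1 = 83
Aisha: 25·3 + 11·3 + 29·4 + 9·0 + 40·2 = 304
Hassan: 25·2 + 11·1 + 29·3 + 9·4 + 40·4 = 344
Amara: 25·4 + 11·4 + 29·2 + 9·1 + 40·3 = 331
Hassan has the highest Borda score (344).

Hassan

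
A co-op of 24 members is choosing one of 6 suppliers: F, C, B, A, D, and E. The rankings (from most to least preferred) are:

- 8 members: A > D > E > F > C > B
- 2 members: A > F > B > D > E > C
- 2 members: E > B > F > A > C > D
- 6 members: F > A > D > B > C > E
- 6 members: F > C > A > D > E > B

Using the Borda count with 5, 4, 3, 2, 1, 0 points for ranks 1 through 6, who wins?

F: 8·2 + 2·4 + 2·3 + 6·5 + 6·5 = 90
C: 8·1 + 2·0 + 2·1 + 6·1 + 6·4 = 40
B: 8·0 + 2·3 + 2·4 + 6·2 + 6·0 = 26
A: 8·5 + 2·5 + 2·2 + 6·4 + 6·3 = 96
D: 8·4 + 2·2 + 2·0 + 6·3 + 6·2 = 66
E: 8·3 + 2·1 + 2·5 + 6·0 + 6·1 = 42
A has the highest Borda score (96).

A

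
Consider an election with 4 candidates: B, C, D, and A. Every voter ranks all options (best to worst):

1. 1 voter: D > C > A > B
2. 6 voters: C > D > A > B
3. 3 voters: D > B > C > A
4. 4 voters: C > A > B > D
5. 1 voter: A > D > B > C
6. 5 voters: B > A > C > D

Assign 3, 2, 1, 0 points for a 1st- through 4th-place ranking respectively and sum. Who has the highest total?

B: 1·0 + 6·0 + 3·2 + 4·1 + 1·1 + 5·3 = 26
C: 1·2 + 6·3 + 3·1 + 4·3 + 1·0 + 5·1 = 40
D: 1·3 + 6·2 + 3·3 + 4·0 + 1·2 + 5·0 = 26
A: 1·1 + 6·1 + 3·0 + 4·2 + 1·3 + 5·2 = 28
C has the highest Borda score (40).

C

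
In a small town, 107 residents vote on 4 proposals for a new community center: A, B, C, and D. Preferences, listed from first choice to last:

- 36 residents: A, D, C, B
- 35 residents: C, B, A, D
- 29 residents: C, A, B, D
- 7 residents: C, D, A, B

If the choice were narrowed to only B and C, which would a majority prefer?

C

Voters preferring B to C: 0; preferring C to B: 107.
C wins the head-to-head.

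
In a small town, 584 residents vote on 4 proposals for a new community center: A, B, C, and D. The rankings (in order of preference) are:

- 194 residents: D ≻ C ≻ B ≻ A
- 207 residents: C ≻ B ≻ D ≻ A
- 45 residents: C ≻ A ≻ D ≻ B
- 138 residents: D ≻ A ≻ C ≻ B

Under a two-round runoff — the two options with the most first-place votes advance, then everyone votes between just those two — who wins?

D

Round 1 first-place votes: A 0, B 0, C 252, D 332.
D and C advance.
Runoff: D is preferred to C by 332 voters; C by 252.
D wins the runoff.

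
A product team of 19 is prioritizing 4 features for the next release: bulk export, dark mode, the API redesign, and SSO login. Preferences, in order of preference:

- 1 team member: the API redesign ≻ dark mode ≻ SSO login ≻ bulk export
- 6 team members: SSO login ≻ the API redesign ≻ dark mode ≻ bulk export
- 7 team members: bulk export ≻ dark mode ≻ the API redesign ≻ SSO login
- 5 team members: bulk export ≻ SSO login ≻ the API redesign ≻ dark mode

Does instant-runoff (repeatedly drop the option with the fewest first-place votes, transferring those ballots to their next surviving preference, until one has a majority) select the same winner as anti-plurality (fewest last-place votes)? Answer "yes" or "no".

Instant-runoff — R1 bulk export 12, dark mode 0, the API redesign 1, SSO login 6 (bulk export winner). Winner: bulk export.
Anti-plurality — last-place votes: bulk export 7, dark mode 5, the API redesign 0, SSO login 7. Winner: the API redesign.
The two methods disagree.

no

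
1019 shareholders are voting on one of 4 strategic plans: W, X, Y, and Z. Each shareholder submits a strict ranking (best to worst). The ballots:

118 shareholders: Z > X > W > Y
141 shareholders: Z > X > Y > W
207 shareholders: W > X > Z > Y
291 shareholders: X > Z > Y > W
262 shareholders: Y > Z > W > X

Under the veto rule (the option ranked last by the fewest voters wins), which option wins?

Z

Last-place votes: W 432, X 262, Y 325, Z 0.
Z is ranked last by the fewest voters, so Z wins.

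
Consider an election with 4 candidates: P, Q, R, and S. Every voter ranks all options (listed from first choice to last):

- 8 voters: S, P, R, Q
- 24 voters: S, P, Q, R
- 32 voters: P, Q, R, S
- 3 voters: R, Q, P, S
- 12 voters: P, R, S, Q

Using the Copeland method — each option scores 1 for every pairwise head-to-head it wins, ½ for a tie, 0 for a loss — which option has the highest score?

P: beats Q, R, and S → score 3.
Q: beats R; loses to P and S → score 1.
R: beats S; loses to P and Q → score 1.
S: beats Q; loses to P and R → score 1.
P has the best pairwise record.

P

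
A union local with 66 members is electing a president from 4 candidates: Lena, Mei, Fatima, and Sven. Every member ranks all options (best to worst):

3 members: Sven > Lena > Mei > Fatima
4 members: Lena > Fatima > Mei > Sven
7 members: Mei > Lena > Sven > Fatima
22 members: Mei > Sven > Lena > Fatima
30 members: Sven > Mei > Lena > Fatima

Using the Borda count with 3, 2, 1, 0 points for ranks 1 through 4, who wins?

Mei

Lena: 3·2 + 4·3 + 7·2 + 22·1 + 30·1 = 84
Mei: 3·1 + 4·1 + 7·3 + 22·3 + 30·2 = 154
Fatima: 3·0 + 4·2 + 7·0 + 22·0 + 30·0 = 8
Sven: 3·3 + 4·0 + 7·1 + 22·2 + 30·3 = 150
Mei has the highest Borda score (154).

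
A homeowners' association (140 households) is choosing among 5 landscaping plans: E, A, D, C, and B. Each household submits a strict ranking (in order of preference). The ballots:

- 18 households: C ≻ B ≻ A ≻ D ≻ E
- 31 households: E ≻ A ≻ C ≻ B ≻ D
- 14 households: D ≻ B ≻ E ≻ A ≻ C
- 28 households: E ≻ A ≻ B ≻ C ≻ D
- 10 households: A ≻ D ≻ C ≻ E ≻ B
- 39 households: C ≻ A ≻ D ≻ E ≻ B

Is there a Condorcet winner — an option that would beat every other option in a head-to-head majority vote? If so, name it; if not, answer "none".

Checking pairwise contests:
D beats E 81–59.
E beats A 73–67.
A beats D 126–14.
E beats C 73–67.
E beats B 108–32.
Every option loses at least one head-to-head, so there is no Condorcet winner.

none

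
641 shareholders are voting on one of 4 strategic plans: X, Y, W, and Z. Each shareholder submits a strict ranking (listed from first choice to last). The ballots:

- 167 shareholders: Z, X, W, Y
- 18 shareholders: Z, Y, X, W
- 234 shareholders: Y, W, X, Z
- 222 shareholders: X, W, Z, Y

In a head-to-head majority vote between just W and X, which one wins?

Voters preferring W to X: 234; preferring X to W: 407.
X wins the head-to-head.

X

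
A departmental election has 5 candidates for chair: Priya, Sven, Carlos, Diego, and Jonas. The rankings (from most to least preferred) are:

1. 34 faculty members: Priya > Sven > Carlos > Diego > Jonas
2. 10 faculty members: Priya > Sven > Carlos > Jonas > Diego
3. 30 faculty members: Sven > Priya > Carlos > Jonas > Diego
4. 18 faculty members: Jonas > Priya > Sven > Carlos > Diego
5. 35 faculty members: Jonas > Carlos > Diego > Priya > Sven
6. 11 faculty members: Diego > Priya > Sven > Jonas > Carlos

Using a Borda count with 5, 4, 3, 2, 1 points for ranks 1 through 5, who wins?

Priya: 34·5 + 10·5 + 30·4 + 18·4 + 35·2 + 11·4 = 526
Sven: 34·4 + 10·4 + 30·5 + 18·3 + 35·1 + 11·3 = 448
Carlos: 34·3 + 10·3 + 30·3 + 18·2 + 35·4 + 11·1 = 409
Diego: 34·2 + 10·1 + 30·1 + 18·1 + 35·3 + 11·5 = 286
Jonas: 34·1 + 10·2 + 30·2 + 18·5 + 35·5 + 11·2 = 401
Priya has the highest Borda score (526).

Priya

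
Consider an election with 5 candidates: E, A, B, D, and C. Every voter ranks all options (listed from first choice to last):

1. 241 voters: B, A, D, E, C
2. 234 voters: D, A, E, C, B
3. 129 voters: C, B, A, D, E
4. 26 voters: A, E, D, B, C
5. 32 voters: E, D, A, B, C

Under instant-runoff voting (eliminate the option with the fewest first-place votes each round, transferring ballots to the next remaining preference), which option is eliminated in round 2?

Round 1: E 32, A 26, B 241, D 234, C 129. Eliminate A.
Round 2: E 58, B 241, D 234, C 129. Eliminate E.

E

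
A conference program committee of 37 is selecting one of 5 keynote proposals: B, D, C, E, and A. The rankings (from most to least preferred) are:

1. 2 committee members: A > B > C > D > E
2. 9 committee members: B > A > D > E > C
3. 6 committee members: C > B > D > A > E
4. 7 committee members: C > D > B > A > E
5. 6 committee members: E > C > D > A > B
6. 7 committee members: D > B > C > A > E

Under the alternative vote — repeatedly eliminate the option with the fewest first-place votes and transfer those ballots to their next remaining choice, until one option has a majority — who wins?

C

Round 1: B 9, D 7, C 13, E 6, A 2. Eliminate A.
Round 2: B 11, D 7, C 13, E 6. Eliminate E.
Round 3: B 11, D 7, C 19. C has a majority.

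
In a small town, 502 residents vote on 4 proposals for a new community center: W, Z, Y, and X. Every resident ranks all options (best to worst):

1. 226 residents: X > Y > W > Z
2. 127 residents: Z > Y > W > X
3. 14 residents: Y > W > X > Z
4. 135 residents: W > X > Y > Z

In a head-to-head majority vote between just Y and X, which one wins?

X

Voters preferring Y to X: 141; preferring X to Y: 361.
X wins the head-to-head.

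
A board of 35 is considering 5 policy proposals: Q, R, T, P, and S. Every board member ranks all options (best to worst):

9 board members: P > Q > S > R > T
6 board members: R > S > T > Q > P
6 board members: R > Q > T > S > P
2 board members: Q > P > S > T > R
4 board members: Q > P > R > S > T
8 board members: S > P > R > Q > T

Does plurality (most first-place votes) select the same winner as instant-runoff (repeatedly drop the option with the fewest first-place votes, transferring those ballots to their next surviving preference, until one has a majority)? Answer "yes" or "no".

Plurality — first-place votes: Q 6, R 12, T 0, P 9, S 8. Winner: R.
Instant-runoff — R1 Q 6, R 12, T 0, P 9, S 8 (T out); R2 Q 6, R 12, P 9, S 8 (Q out); R3 R 12, P 15, S 8 (S out); R4 R 12, P 23 (P winner). Winner: P.
The two methods disagree.

no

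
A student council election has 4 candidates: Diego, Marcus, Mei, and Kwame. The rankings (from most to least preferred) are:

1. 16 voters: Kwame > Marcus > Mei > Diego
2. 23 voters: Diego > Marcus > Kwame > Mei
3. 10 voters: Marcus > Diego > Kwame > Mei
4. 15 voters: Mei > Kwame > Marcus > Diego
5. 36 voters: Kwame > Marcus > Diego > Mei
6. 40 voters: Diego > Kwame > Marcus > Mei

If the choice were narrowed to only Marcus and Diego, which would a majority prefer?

Marcus

Voters preferring Marcus to Diego: 77; preferring Diego to Marcus: 63.
Marcus wins the head-to-head.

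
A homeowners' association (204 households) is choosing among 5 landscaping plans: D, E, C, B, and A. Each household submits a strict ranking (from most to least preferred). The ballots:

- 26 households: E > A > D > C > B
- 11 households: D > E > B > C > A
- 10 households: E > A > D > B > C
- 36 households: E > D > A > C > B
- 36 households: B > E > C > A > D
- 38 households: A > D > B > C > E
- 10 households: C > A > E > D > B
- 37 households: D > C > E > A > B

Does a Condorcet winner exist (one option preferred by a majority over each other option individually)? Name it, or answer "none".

E

E vs D: 118–86 for E.
E vs C: 119–85 for E.
E vs B: 130–74 for E.
E vs A: 156–48 for E.
E beats every other option head-to-head.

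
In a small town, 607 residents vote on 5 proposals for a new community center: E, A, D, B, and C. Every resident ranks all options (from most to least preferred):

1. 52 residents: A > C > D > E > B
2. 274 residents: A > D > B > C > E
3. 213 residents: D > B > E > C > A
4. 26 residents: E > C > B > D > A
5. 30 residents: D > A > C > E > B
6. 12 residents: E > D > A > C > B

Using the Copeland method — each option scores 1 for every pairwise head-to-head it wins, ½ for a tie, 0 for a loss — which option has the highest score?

E: loses to A, D, B, and C → score 0.
A: beats E, D, B, and C → score 4.
D: beats E, B, and C; loses to A → score 3.
B: beats E and C; loses to A and D → score 2.
C: beats E; loses to A, D, and B → score 1.
A has the best pairwise record.

A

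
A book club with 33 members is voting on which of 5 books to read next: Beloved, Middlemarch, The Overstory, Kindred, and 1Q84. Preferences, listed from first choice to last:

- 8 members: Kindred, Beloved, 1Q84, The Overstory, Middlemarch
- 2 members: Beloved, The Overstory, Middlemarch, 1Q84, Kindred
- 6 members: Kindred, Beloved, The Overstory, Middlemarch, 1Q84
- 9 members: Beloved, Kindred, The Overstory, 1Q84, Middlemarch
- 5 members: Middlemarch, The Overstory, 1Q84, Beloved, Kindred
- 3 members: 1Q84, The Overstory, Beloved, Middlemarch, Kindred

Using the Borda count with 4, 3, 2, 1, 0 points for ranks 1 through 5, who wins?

Beloved

Beloved: 8·3 + 2·4 + 6·3 + 9·4 + 5·1 + 3·2 = 97
Middlemarch: 8·0 + 2·2 + 6·1 + 9·0 + 5·4 + 3·1 = 33
The Overstory: 8·1 + 2·3 + 6·2 + 9·2 + 5·3 + 3·3 = 68
Kindred: 8·4 + 2·0 + 6·4 + 9·3 + 5·0 + 3·0 = 83
1Q84: 8·2 + 2·1 + 6·0 + 9·1 + 5·2 + 3·4 = 49
Beloved has the highest Borda score (97).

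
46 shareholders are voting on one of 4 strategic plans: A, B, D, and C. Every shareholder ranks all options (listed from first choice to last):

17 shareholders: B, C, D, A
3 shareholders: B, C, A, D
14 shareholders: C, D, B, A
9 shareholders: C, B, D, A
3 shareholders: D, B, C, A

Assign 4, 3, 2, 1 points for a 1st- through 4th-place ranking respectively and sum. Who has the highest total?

C

A: 17·1 + 3·2 + 14·1 + 9·1 + 3·1 = 49
B: 17·4 + 3·4 + 14·2 + 9·3 + 3·3 = 144
D: 17·2 + 3·1 + 14·3 + 9·2 + 3·4 = 109
C: 17·3 + 3·3 + 14·4 + 9·4 + 3·2 = 158
C has the highest Borda score (158).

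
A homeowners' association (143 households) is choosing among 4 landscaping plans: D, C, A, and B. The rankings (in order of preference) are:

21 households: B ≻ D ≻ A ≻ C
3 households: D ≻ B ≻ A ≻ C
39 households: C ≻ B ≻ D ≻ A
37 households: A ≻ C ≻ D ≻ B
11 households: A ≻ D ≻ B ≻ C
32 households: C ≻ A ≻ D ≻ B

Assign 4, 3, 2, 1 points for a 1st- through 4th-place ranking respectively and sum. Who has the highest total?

C

D: 21·3 + 3·4 + 39·2 + 37·2 + 11·3 + 32·2 = 324
C: 21·1 + 3·1 + 39·4 + 37·3 + 11·1 + 32·4 = 430
A: 21·2 + 3·2 + 39·1 + 37·4 + 11·4 + 32·3 = 375
B: 21·4 + 3·3 + 39·3 + 37·1 + 11·2 + 32·1 = 301
C has the highest Borda score (430).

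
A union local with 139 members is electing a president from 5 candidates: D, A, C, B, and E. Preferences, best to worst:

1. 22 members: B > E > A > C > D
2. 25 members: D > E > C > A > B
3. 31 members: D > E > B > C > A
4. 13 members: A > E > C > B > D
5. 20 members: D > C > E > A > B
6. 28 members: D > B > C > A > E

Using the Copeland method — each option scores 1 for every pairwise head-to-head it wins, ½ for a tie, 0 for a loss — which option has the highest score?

D: beats A, C, B, and E → score 4.
A: loses to D, C, B, and E → score 0.
C: beats A; loses to D, B, and E → score 1.
B: beats A and C; loses to D and E → score 2.
E: beats A, C, and B; loses to D → score 3.
D has the best pairwise record.

D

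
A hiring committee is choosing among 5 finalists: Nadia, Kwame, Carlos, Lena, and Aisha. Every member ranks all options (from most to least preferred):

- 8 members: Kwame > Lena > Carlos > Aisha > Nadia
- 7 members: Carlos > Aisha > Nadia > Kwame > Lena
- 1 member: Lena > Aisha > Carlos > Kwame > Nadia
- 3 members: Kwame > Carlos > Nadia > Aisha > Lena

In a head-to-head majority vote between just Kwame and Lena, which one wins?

Kwame

Voters preferring Kwame to Lena: 18; preferring Lena to Kwame: 1.
Kwame wins the head-to-head.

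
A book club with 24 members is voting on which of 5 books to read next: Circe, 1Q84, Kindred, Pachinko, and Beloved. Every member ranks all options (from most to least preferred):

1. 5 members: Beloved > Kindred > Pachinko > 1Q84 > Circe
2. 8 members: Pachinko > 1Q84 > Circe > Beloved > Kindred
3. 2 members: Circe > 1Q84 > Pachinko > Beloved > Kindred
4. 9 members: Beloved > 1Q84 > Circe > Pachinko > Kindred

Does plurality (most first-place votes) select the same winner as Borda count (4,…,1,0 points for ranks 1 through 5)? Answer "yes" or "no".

Plurality — first-place votes: Circe 2, 1Q84 0, Kindred 0, Pachinko 8, Beloved 14. Winner: Beloved.
Borda — scores: Circe 42, 1Q84 62, Kindred 15, Pachinko 55, Beloved 66. Winner: Beloved.
The two methods agree.

yes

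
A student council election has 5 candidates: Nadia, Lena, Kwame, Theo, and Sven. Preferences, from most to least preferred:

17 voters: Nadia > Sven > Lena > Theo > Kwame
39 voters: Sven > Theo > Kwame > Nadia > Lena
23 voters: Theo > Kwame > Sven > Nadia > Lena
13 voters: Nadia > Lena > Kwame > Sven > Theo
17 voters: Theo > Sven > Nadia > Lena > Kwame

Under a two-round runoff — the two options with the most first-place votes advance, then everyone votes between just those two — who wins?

Sven

Round 1 first-place votes: Nadia 30, Lena 0, Kwame 0, Theo 40, Sven 39.
Theo and Sven advance.
Runoff: Theo is preferred to Sven by 40 voters; Sven by 69.
Sven wins the runoff.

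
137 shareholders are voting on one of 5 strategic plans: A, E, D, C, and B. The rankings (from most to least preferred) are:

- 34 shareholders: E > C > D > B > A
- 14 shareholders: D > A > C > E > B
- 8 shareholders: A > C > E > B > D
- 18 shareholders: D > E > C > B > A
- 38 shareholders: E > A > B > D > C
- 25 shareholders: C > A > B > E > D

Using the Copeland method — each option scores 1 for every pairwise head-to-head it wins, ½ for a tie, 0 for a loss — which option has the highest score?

A: beats D and B; loses to E and C → score 2.
E: beats A, D, C, and B → score 4.
D: beats C; loses to A, E, and B → score 1.
C: beats A and B; loses to E and D → score 2.
B: beats D; loses to A, E, and C → score 1.
E has the best pairwise record.

E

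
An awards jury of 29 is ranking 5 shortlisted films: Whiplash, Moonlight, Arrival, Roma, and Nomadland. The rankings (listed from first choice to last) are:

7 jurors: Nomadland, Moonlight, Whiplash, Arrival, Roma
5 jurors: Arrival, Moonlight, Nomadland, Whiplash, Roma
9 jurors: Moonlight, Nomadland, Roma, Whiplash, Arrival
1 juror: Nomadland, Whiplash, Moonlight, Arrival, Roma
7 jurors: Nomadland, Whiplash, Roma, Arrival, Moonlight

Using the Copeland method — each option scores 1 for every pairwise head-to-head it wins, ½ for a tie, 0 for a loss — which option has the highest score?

Nomadland

Whiplash: beats Arrival and Roma; loses to Moonlight and Nomadland → score 2.
Moonlight: beats Whiplash, Arrival, and Roma; loses to Nomadland → score 3.
Arrival: loses to Whiplash, Moonlight, Roma, and Nomadland → score 0.
Roma: beats Arrival; loses to Whiplash, Moonlight, and Nomadland → score 1.
Nomadland: beats Whiplash, Moonlight, Arrival, and Roma → score 4.
Nomadland has the best pairwise record.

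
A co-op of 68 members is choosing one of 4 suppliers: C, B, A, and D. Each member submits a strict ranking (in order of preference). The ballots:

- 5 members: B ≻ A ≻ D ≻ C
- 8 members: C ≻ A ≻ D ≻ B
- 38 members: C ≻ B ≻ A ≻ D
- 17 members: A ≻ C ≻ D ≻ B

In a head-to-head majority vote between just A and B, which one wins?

Voters preferring A to B: 25; preferring B to A: 43.
B wins the head-to-head.

B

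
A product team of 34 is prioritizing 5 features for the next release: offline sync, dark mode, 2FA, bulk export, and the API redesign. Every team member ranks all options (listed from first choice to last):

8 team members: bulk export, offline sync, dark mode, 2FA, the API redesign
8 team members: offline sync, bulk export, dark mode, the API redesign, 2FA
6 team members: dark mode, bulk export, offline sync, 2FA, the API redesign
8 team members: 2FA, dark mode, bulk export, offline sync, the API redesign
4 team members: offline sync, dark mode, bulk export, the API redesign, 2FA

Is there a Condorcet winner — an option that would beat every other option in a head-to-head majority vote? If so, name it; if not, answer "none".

Checking pairwise contests:
bulk export beats offline sync 22–12.
offline sync beats dark mode 20–14.
offline sync beats 2FA 26–8.
dark mode beats bulk export 18–16.
offline sync beats the API redesign 34–0.
Every option loses at least one head-to-head, so there is no Condorcet winner.

none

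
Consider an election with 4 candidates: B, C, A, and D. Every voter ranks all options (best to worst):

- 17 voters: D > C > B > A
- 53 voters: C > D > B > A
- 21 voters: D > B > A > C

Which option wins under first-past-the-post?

C

First-place votes: B 0, C 53, A 0, D 38.
C has the most first-place votes.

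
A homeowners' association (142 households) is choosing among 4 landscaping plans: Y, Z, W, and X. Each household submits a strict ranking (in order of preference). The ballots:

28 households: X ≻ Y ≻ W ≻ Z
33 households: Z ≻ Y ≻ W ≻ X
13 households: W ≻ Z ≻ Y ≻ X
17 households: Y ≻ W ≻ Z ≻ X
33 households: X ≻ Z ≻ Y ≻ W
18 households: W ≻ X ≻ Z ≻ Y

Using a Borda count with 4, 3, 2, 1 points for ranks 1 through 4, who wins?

Y: 28·3 + 33·3 + 13·2 + 17·4 + 33·2 + 18·1 = 361
Z: 28·1 + 33·4 + 13·3 + 17·2 + 33·3 + 18·2 = 368
W: 28·2 + 33·2 + 13·4 + 17·3 + 33·1 + 18·4 = 330
X: 28·4 + 33·1 + 13·1 + 17·1 + 33·4 + 18·3 = 361
Z has the highest Borda score (368).

Z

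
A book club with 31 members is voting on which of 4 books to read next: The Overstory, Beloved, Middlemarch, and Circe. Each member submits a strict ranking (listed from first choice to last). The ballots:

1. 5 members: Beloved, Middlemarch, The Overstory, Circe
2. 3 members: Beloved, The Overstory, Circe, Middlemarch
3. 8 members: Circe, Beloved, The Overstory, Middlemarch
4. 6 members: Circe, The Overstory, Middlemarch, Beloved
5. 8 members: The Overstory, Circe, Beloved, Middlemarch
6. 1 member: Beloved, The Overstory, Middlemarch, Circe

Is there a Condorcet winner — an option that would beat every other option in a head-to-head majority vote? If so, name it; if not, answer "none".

Checking pairwise contests:
Beloved beats The Overstory 17–14.
Circe beats Beloved 22–9.
The Overstory beats Middlemarch 26–5.
The Overstory beats Circe 17–14.
Every option loses at least one head-to-head, so there is no Condorcet winner.

none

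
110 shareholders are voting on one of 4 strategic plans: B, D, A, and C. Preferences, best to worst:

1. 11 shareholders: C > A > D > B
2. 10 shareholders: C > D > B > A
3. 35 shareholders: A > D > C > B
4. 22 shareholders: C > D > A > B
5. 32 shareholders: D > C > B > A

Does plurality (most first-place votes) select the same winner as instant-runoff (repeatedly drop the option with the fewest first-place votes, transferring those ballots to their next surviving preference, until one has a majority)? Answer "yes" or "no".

Plurality — first-place votes: B 0, D 32, A 35, C 43. Winner: C.
Instant-runoff — R1 B 0, D 32, A 35, C 43 (B out); R2 D 32, A 35, C 43 (D out); R3 A 35, C 75 (C winner). Winner: C.
The two methods agree.

yes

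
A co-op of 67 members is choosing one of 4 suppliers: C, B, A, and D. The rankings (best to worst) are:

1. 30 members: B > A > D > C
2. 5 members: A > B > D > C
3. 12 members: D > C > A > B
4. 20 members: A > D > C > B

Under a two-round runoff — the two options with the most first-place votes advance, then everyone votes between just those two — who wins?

Round 1 first-place votes: C 0, B 30, A 25, D 12.
B and A advance.
Runoff: B is preferred to A by 30 voters; A by 37.
A wins the runoff.

A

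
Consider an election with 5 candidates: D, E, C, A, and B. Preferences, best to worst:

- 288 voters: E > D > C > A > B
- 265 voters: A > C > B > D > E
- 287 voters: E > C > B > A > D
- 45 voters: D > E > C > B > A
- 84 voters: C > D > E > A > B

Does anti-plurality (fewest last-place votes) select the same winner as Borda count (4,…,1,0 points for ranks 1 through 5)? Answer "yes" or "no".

Anti-plurality — last-place votes: D 287, E 265, C 0, A 45, B 372. Winner: C.
Borda — scores: D 1561, E 2603, C 2658, A 1719, B 1149. Winner: C.
The two methods agree.

yes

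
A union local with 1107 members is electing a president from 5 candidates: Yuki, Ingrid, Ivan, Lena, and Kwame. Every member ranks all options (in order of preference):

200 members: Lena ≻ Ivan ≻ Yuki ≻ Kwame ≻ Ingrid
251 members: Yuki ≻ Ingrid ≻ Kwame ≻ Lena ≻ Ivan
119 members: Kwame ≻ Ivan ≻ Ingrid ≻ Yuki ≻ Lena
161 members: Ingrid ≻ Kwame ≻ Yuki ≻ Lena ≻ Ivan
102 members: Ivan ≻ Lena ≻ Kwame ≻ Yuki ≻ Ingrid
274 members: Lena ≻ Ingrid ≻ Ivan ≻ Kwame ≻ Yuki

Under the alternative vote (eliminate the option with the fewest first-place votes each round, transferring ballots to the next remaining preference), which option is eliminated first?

Ivan

Round 1: Yuki 251, Ingrid 161, Ivan 102, Lena 474, Kwame 119. Eliminate Ivan.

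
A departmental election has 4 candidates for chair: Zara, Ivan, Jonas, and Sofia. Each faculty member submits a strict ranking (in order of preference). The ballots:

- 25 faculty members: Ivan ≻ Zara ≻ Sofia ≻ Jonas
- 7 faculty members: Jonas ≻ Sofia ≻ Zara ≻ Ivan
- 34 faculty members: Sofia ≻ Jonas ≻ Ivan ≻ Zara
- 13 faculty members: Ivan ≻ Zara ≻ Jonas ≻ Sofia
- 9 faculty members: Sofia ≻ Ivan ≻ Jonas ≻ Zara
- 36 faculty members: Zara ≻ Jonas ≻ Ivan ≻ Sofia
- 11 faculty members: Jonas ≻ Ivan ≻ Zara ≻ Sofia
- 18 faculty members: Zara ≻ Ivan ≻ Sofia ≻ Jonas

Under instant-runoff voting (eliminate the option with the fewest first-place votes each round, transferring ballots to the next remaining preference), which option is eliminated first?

Round 1: Zara 54, Ivan 38, Jonas 18, Sofia 43. Eliminate Jonas.

Jonas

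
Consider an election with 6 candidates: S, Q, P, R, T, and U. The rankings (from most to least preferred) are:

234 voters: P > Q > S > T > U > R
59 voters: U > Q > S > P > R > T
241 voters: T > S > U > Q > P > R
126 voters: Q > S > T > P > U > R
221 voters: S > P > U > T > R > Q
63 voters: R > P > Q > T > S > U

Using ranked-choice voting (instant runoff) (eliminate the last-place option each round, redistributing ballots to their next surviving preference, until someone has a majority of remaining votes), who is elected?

Round 1: S 221, Q 126, P 234, R 63, T 241, U 59. Eliminate U.
Round 2: S 221, Q 185, P 234, R 63, T 241. Eliminate R.
Round 3: S 221, Q 185, P 297, T 241. Eliminate Q.
Round 4: S 406, P 297, T 241. Eliminate T.
Round 5: S 647, P 297. S has a majority.

S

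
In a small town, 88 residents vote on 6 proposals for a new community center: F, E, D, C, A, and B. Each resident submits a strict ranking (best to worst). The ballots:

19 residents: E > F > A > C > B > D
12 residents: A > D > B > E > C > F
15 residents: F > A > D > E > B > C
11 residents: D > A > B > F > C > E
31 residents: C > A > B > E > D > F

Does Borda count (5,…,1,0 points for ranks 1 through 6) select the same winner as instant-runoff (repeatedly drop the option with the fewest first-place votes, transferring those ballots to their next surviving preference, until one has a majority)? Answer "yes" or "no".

Borda — scores: F 173, E 211, D 179, C 216, A 345, B 196. Winner: A.
Instant-runoff — R1 F 15, E 19, D 11, C 31, A 12, B 0 (B out); R2 F 15, E 19, D 11, C 31, A 12 (D out); R3 F 15, E 19, C 31, A 23 (F out); R4 E 19, C 31, A 38 (E out); R5 C 31, A 57 (A winner). Winner: A.
The two methods agree.

yes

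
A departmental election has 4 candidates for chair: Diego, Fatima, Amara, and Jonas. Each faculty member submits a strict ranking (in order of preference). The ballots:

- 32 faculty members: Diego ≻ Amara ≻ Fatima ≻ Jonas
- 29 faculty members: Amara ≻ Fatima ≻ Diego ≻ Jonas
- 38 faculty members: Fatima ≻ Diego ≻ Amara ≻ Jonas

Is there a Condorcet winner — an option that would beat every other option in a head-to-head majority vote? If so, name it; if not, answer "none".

Checking pairwise contests:
Fatima beats Diego 67–32.
Amara beats Fatima 61–38.
Diego beats Amara 70–29.
Diego beats Jonas 99–0.
Every option loses at least one head-to-head, so there is no Condorcet winner.

none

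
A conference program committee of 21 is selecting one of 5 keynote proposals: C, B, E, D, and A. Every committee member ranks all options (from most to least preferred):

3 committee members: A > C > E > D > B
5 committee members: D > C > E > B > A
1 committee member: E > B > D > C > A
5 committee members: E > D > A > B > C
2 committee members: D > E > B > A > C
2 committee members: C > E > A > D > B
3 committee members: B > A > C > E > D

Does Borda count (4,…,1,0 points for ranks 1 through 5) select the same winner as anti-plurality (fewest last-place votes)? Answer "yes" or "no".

yes

Borda — scores: C 39, B 29, E 55, D 50, A 37. Winner: E.
Anti-plurality — last-place votes: C 7, B 5, E 0, D 3, A 6. Winner: E.
The two methods agree.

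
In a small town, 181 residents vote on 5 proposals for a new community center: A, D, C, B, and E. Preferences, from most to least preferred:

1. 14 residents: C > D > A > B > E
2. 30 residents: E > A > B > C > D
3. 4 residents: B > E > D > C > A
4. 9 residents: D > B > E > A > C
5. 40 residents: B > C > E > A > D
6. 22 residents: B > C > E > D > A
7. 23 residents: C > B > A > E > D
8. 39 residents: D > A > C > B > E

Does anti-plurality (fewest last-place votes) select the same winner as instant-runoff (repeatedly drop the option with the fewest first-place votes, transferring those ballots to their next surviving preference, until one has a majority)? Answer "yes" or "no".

Anti-plurality — last-place votes: A 26, D 93, C 9, B 0, E 53. Winner: B.
Instant-runoff — R1 A 0, D 48, C 37, B 66, E 30 (A out); R2 D 48, C 37, B 66, E 30 (E out); R3 D 48, C 37, B 96 (B winner). Winner: B.
The two methods agree.

yes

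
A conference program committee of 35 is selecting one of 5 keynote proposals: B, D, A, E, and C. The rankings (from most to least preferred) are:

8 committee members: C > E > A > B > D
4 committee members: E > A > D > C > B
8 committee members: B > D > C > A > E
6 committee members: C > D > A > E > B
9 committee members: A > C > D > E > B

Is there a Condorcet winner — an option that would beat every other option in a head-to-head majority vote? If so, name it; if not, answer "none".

C

C vs B: 27–8 for C.
C vs D: 23–12 for C.
C vs A: 22–13 for C.
C vs E: 31–4 for C.
C beats every other option head-to-head.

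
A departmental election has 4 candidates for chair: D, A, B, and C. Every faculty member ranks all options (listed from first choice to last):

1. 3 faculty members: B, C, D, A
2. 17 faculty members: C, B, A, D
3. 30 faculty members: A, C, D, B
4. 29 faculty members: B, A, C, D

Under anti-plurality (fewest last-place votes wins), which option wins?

Last-place votes: D 46, A 3, B 30, C 0.
C is ranked last by the fewest voters, so C wins.

C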